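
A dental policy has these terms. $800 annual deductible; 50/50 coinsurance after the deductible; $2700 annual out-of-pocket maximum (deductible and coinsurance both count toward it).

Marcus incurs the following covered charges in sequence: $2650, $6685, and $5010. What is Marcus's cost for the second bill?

Claim 1 ($2650): deductible takes $800, $1850 remains; coinsurance $1850 × 50% = $925. Cost to patient: $1725. OOP to date $1725.
Claim 2 ($6685): 50% coinsurance on $6685 = $3342.50. OOP would hit $5067.50 > $2700, so the cap limits the patient to $2700 − $1725 = $975.

$975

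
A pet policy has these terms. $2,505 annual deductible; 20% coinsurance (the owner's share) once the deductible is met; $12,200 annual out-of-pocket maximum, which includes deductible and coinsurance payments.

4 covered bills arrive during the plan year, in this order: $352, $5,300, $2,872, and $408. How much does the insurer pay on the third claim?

$2,297.60

Claim 1 — $352: all of it applies to the deductible. Cost to owner: $352. OOP to date $352. Insurer: $352 − $352 = $0.
Claim 2 — $5,300: deductible takes $2,153, $3,147 remains; coinsurance $3,147 × 20% = $629.40. Owner pays $2,782.40; OOP now $3,134.40. Insurer: $5,300 − $2,782.40 = $2,517.60.
Claim 3 — $2,872: deductible met; 20% of $2,872 = $574.40. Cost to owner: $574.40. OOP to date $3,708.80. Insurer: $2,872 − $574.40 = $2,297.60.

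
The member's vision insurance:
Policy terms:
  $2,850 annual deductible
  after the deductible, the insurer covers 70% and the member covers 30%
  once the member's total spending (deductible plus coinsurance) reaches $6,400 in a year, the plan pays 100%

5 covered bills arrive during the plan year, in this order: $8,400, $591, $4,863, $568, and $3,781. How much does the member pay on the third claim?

$1,458.90

#1 ($8,400): $2,850 finishes the deductible; $5,550 goes to coinsurance; member's 30% is $1,665. Member pays $4,515; OOP now $4,515.
#2 ($591): deductible already satisfied, so member's share is 30% × $591 = $177.30. Cost to member: $177.30. OOP to date $4,692.30.
#3 ($4,863): deductible already satisfied, so member's share is 30% × $4,863 = $1,458.90. Cost to member: $1,458.90. OOP to date $6,151.20.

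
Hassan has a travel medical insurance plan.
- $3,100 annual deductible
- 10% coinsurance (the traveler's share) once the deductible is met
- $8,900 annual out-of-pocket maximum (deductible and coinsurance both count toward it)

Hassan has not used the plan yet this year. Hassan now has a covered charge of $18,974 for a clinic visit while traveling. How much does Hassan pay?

The full $3,100 deductible is still open; $3,100 of this bill applies to it.
That leaves $18,974 − $3,100 = $15,874 for coinsurance.
Traveler's 10% share of $15,874 is $1,587.40.
Traveler responsibility before any cap: $3,100 + $1,587.40 = $4,687.40.
Total out-of-pocket so far would be $0 + $4,687.40 = $4,687.40, below the $8,900 cap — no reduction.

$4,687.40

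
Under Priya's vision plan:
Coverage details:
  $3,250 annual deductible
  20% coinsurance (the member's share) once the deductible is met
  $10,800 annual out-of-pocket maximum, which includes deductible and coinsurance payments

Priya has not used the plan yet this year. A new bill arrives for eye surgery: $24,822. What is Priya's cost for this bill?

Nothing has been paid toward the $3,250 deductible, so the first $3,250 of this charge is applied there.
After the $3,250 deductible portion, $24,822 − $3,250 = $21,572 is subject to coinsurance.
Coinsurance: $21,572 × 20% = $4,314.40.
So the member owes $3,250 + $4,314.40 = $7,564.40 before any cap.
Total out-of-pocket so far would be $0 + $7,564.40 = $7,564.40, below the $10,800 cap — no reduction.

$7,564.40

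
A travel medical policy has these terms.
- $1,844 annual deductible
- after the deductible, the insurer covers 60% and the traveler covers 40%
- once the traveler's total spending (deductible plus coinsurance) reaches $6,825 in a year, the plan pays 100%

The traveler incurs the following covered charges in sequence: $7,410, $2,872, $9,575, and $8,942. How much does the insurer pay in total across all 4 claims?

$21,974

#1 ($7,410): $1,844 to deductible, leaving $5,566; traveler's 40% is $2,226.40. Traveler pays $4,070.40; OOP now $4,070.40. Insurer: $7,410 − $4,070.40 = $3,339.60.
#2 ($2,872): deductible already satisfied, so traveler's share is 40% × $2,872 = $1,148.80. Traveler pays $1,148.80; OOP now $5,219.20. Plan pays $2,872 − $1,148.80 = $1,723.20.
#3 ($9,575): deductible already satisfied, so traveler's share is 40% × $9,575 = $3,830. Adding that to $5,219.20 gives $9,049.20, past the $6,825 cap; traveler pays only $6,825 − $5,219.20 = $1,605.80. Insurer: $9,575 − $1,605.80 = $7,969.20.
#4 ($8,942): 40% coinsurance on $8,942 = $3,576.80. Adding that to $6,825 gives $10,401.80, past the $6,825 cap; traveler pays only $6,825 − $6,825 = $0. Plan pays $8,942 − $0 = $8,942.
Insurer total = bills − traveler's total = $28,799 − $6,825 = $21,974.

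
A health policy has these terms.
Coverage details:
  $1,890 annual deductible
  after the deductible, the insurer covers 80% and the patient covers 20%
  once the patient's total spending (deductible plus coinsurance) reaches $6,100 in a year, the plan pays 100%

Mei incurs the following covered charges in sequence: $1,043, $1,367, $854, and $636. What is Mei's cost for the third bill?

#1 ($1,043): fully absorbed by the deductible. Cost to patient: $1,043. OOP to date $1,043.
#2 ($1,367): $847 finishes the deductible; $520 goes to coinsurance; 20% of $520 = $104. Patient pays $951; OOP now $1,994.
#3 ($854): 20% coinsurance on $854 = $170.80. Patient pays $170.80; OOP now $2,164.80.

$170.80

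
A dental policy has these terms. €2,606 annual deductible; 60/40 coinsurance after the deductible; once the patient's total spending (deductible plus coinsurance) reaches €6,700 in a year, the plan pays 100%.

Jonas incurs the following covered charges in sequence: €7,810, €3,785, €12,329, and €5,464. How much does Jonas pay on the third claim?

€498.40

#1 (€7,810): €2,606 finishes the deductible; €5,204 goes to coinsurance; coinsurance €5,204 × 40% = €2,081.60. Patient owes €4,687.60 (running OOP €4,687.60).
#2 (€3,785): deductible met; 40% of €3,785 = €1,514. Patient owes €1,514 (running OOP €6,201.60).
#3 (€12,329): deductible already satisfied, so patient's share is 40% × €12,329 = €4,931.60. OOP would hit €11,133.20 > €6,700, so the cap limits the patient to €6,700 − €6,201.60 = €498.40.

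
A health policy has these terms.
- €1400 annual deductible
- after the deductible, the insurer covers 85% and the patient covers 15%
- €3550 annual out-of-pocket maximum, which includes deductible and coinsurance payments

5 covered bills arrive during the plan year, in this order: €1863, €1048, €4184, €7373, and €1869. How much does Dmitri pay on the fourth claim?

€1105.95

Claim 1 — €1863: €1400 to deductible, leaving €463; coinsurance €463 × 15% = €69.45. Patient owes €1469.45 (running OOP €1469.45).
Claim 2 — €1048: 15% coinsurance on €1048 = €157.20. Patient owes €157.20 (running OOP €1626.65).
Claim 3 — €4184: deductible already satisfied, so patient's share is 15% × €4184 = €627.60. Patient pays €627.60; OOP now €2254.25.
Claim 4 — €7373: 15% coinsurance on €7373 = €1105.95. Patient pays €1105.95; OOP now €3360.20.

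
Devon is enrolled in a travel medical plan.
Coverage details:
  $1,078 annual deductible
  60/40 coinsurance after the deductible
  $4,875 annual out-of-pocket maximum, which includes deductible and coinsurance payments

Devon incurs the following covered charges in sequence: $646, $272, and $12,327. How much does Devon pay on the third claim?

$3,957

Claim 1 ($646): all of it applies to the deductible. Traveler owes $646 (running OOP $646).
Claim 2 ($272): entire amount goes to the deductible. Traveler owes $272 (running OOP $918).
Claim 3 ($12,327): $160 to deductible, leaving $12,167; coinsurance $12,167 × 40% = $4,866.80. Claim cost before the cap: $160 + $4,866.80 = $5,026.80. OOP would hit $5,944.80 > $4,875, so the cap limits the traveler to $4,875 − $918 = $3,957.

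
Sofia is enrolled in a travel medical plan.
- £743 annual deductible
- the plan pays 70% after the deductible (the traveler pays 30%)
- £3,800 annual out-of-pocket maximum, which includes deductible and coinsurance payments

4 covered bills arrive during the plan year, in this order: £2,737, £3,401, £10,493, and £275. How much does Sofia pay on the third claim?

Claim 1 (£2,737): £743 finishes the deductible; £1,994 goes to coinsurance; traveler's 30% is £598.20. Traveler pays £1,341.20; OOP now £1,341.20.
Claim 2 (£3,401): 30% coinsurance on £3,401 = £1,020.30. Traveler owes £1,020.30 (running OOP £2,361.50).
Claim 3 (£10,493): 30% coinsurance on £10,493 = £3,147.90. OOP would hit £5,509.40 > £3,800, so the cap limits the traveler to £3,800 − £2,361.50 = £1,438.50.

£1,438.50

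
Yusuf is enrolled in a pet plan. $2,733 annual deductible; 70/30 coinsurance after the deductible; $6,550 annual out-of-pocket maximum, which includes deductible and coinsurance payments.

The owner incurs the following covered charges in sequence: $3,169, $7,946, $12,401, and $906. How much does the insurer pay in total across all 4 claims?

#1 ($3,169): $2,733 finishes the deductible; $436 goes to coinsurance; owner's 30% is $130.80. Cost to owner: $2,863.80. OOP to date $2,863.80. Plan pays $3,169 − $2,863.80 = $305.20.
#2 ($7,946): 30% coinsurance on $7,946 = $2,383.80. Owner pays $2,383.80; OOP now $5,247.60. Insurer: $7,946 − $2,383.80 = $5,562.20.
#3 ($12,401): deductible already satisfied, so owner's share is 30% × $12,401 = $3,720.30. That would push OOP to $8,967.90, over the $6,550 cap, so owner pays $6,550 − $5,247.60 = $1,302.40. Insurer: $12,401 − $1,302.40 = $11,098.60.
#4 ($906): deductible already satisfied, so owner's share is 30% × $906 = $271.80. OOP would hit $6,821.80 > $6,550, so the cap limits the owner to $6,550 − $6,550 = $0. Insurer: $906 − $0 = $906.
Insurer total = bills − owner's total = $24,422 − $6,550 = $17,872.

$17,872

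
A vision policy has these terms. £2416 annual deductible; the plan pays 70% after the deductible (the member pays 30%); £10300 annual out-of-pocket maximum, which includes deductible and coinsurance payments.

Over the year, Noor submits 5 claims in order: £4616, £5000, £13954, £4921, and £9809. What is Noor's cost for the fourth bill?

Claim 1 (£4616): £2416 finishes the deductible; £2200 goes to coinsurance; 30% of £2200 = £660. Member pays £3076; OOP now £3076.
Claim 2 (£5000): deductible met; 30% of £5000 = £1500. Member pays £1500; OOP now £4576.
Claim 3 (£13954): 30% coinsurance on £13954 = £4186.20. Member owes £4186.20 (running OOP £8762.20).
Claim 4 (£4921): deductible met; 30% of £4921 = £1476.30. Member pays £1476.30; OOP now £10238.50.

£1476.30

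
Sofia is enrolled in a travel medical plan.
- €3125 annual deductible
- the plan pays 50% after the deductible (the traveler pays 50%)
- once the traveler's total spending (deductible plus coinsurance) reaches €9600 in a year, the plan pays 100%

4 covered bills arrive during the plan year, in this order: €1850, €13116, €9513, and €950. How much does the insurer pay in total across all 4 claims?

Bill 1, €1850: fully absorbed by the deductible. Cost to traveler: €1850. OOP to date €1850. Plan pays €1850 − €1850 = €0.
Bill 2, €13116: €1275 to deductible, leaving €11841; traveler's 50% is €5920.50. Traveler owes €7195.50 (running OOP €9045.50). Insurer: €13116 − €7195.50 = €5920.50.
Bill 3, €9513: 50% coinsurance on €9513 = €4756.50. That would push OOP to €13802, over the €9600 cap, so traveler pays €9600 − €9045.50 = €554.50. Plan pays €9513 − €554.50 = €8958.50.
Bill 4, €950: deductible met; 50% of €950 = €475. That would push OOP to €10075, over the €9600 cap, so traveler pays €9600 − €9600 = €0. Plan pays €950 − €0 = €950.
Insurer total = bills − traveler's total = €25429 − €9600 = €15829.

€15829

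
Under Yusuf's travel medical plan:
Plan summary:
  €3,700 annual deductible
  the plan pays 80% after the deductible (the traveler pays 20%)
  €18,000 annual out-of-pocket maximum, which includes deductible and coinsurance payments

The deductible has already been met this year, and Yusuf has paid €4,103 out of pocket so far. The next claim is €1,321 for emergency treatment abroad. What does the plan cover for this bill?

With the deductible met, the entire €1,321 is subject to coinsurance.
20% of €1,321 = €264.20 falls to the traveler.
Cumulative spending €4,103 + €264.20 = €4,367.20 stays under the €18,000 maximum.
Insurer pays the balance: €1,321 − €264.20 = €1,056.80.

€1,056.80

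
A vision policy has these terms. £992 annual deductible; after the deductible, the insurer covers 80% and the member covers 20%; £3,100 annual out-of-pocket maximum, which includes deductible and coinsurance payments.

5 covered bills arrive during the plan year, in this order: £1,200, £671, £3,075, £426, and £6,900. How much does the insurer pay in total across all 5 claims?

Claim 1 (£1,200): £992 finishes the deductible; £208 goes to coinsurance; 20% of £208 = £41.60. Member pays £1,033.60; OOP now £1,033.60. Insurer: £1,200 − £1,033.60 = £166.40.
Claim 2 (£671): deductible already satisfied, so member's share is 20% × £671 = £134.20. Cost to member: £134.20. OOP to date £1,167.80. Insurer: £671 − £134.20 = £536.80.
Claim 3 (£3,075): deductible met; 20% of £3,075 = £615. Member owes £615 (running OOP £1,782.80). Plan pays £3,075 − £615 = £2,460.
Claim 4 (£426): deductible met; 20% of £426 = £85.20. Member owes £85.20 (running OOP £1,868). Plan pays £426 − £85.20 = £340.80.
Claim 5 (£6,900): deductible already satisfied, so member's share is 20% × £6,900 = £1,380. That would push OOP to £3,248, over the £3,100 cap, so member pays £3,100 − £1,868 = £1,232. Plan pays £6,900 − £1,232 = £5,668.
Insurer total = bills − member's total = £12,272 − £3,100 = £9,172.

£9,172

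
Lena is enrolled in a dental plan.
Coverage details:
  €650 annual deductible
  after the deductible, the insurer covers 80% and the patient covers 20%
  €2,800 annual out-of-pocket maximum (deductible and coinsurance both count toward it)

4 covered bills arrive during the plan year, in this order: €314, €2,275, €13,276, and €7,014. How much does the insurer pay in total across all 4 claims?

€20,079

Bill 1, €314: entire amount goes to the deductible. Patient owes €314 (running OOP €314). Insurer: €314 − €314 = €0.
Bill 2, €2,275: €336 to deductible, leaving €1,939; coinsurance €1,939 × 20% = €387.80. Cost to patient: €723.80. OOP to date €1,037.80. Plan pays €2,275 − €723.80 = €1,551.20.
Bill 3, €13,276: deductible already satisfied, so patient's share is 20% × €13,276 = €2,655.20. OOP would hit €3,693 > €2,800, so the cap limits the patient to €2,800 − €1,037.80 = €1,762.20. Insurer: €13,276 − €1,762.20 = €11,513.80.
Bill 4, €7,014: 20% coinsurance on €7,014 = €1,402.80. OOP would hit €4,202.80 > €2,800, so the cap limits the patient to €2,800 − €2,800 = €0. Insurer: €7,014 − €0 = €7,014.
Insurer total: €0 + €1,551.20 + €11,513.80 + €7,014 = €20,079.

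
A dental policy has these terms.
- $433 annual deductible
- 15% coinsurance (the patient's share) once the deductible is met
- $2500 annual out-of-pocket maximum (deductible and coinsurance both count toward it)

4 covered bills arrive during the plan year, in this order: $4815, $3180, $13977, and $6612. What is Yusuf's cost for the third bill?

#1 ($4815): $433 to deductible, leaving $4382; coinsurance $4382 × 15% = $657.30. Cost to patient: $1090.30. OOP to date $1090.30.
#2 ($3180): deductible met; 15% of $3180 = $477. Patient pays $477; OOP now $1567.30.
#3 ($13977): deductible already satisfied, so patient's share is 15% × $13977 = $2096.55. That would push OOP to $3663.85, over the $2500 cap, so patient pays $2500 − $1567.30 = $932.70.

$932.70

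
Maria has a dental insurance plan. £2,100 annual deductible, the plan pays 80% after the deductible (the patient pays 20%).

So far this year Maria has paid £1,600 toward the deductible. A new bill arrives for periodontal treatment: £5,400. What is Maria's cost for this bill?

£1,480

£1,600 of the £2,100 deductible is already met, leaving £500.
After the £500 deductible portion, £5,400 − £500 = £4,900 is subject to coinsurance.
Coinsurance: £4,900 × 20% = £980.
Patient responsibility: £500 + £980 = £1,480.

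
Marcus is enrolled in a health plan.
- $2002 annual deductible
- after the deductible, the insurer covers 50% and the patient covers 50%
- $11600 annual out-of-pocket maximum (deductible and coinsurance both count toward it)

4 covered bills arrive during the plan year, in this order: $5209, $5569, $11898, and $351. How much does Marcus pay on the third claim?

$5210

#1 ($5209): deductible takes $2002, $3207 remains; patient's 50% is $1603.50. Cost to patient: $3605.50. OOP to date $3605.50.
#2 ($5569): deductible met; 50% of $5569 = $2784.50. Patient owes $2784.50 (running OOP $6390).
#3 ($11898): deductible already satisfied, so patient's share is 50% × $11898 = $5949. That would push OOP to $12339, over the $11600 cap, so patient pays $11600 − $6390 = $5210.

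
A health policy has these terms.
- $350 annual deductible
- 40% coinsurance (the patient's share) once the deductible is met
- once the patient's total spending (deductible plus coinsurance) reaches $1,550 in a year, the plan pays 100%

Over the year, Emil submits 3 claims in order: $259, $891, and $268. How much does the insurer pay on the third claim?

$160.80

Claim 1 ($259): all of it applies to the deductible. Patient owes $259 (running OOP $259). Insurer: $259 − $259 = $0.
Claim 2 ($891): $91 to deductible, leaving $800; coinsurance $800 × 40% = $320. Cost to patient: $411. OOP to date $670. Insurer: $891 − $411 = $480.
Claim 3 ($268): deductible met; 40% of $268 = $107.20. Patient pays $107.20; OOP now $777.20. Insurer: $268 − $107.20 = $160.80.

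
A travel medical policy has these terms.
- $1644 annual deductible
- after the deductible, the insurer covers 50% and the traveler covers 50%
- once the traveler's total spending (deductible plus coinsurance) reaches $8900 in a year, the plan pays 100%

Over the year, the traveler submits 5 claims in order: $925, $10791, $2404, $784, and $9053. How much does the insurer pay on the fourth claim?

$392

#1 ($925): fully absorbed by the deductible. Traveler owes $925 (running OOP $925). Plan pays $925 − $925 = $0.
#2 ($10791): $719 to deductible, leaving $10072; coinsurance $10072 × 50% = $5036. Traveler pays $5755; OOP now $6680. Insurer: $10791 − $5755 = $5036.
#3 ($2404): 50% coinsurance on $2404 = $1202. Traveler owes $1202 (running OOP $7882). Plan pays $2404 − $1202 = $1202.
#4 ($784): deductible met; 50% of $784 = $392. Cost to traveler: $392. OOP to date $8274. Insurer: $784 − $392 = $392.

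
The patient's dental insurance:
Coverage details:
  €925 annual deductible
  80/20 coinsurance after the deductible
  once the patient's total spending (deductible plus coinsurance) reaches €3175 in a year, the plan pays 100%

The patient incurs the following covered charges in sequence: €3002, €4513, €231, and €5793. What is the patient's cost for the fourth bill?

Bill 1, €3002: €925 finishes the deductible; €2077 goes to coinsurance; coinsurance €2077 × 20% = €415.40. Patient owes €1340.40 (running OOP €1340.40).
Bill 2, €4513: deductible met; 20% of €4513 = €902.60. Patient pays €902.60; OOP now €2243.
Bill 3, €231: 20% coinsurance on €231 = €46.20. Patient pays €46.20; OOP now €2289.20.
Bill 4, €5793: 20% coinsurance on €5793 = €1158.60. Adding that to €2289.20 gives €3447.80, past the €3175 cap; patient pays only €3175 − €2289.20 = €885.80.

€885.80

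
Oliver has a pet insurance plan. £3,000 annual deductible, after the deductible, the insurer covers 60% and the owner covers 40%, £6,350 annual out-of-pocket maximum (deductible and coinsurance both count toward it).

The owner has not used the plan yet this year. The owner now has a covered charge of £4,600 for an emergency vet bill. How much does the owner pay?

£3,640

The full £3,000 deductible is still open; £3,000 of this bill applies to it.
The remaining £1,600 (= £4,600 − £3,000) moves to coinsurance.
40% of £1,600 = £640 falls to the owner.
That puts the owner's cost at £3,000 + £640 = £3,640 before any cap.
Total out-of-pocket so far would be £0 + £3,640 = £3,640, below the £6,350 cap — no reduction.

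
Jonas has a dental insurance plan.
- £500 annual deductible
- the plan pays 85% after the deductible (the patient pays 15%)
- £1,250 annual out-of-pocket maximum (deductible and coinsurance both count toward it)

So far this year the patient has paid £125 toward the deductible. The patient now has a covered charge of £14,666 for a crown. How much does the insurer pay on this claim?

£13,541

Remaining deductible: £500 − £125 = £375.
The remaining £14,291 (= £14,666 − £375) moves to coinsurance.
Patient's 15% share of £14,291 is £2,143.65.
That puts the patient's cost at £375 + £2,143.65 = £2,518.65 before any cap.
Year-to-date out-of-pocket would reach £125 + £2,518.65 = £2,643.65, above the £1,250 maximum, so the patient pays only £1,250 − £125 = £1,125.
The plan picks up £14,666 − £1,125 = £13,541.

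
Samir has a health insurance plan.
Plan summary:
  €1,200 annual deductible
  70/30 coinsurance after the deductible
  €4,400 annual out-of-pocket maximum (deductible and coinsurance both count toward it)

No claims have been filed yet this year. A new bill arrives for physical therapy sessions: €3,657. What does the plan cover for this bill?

Deductible not yet touched, so the first €1,200 of the bill goes to the deductible.
After the €1,200 deductible portion, €3,657 − €1,200 = €2,457 is subject to coinsurance.
Coinsurance: €2,457 × 30% = €737.10.
Patient responsibility before any cap: €1,200 + €737.10 = €1,937.10.
Total out-of-pocket so far would be €0 + €1,937.10 = €1,937.10, below the €4,400 cap — no reduction.
The insurer covers the remainder: €3,657 − €1,937.10 = €1,719.90.

€1,719.90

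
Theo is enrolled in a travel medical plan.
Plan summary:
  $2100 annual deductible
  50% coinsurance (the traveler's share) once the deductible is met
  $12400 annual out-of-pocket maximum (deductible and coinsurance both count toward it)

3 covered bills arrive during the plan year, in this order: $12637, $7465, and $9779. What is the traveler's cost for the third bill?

$1299

Claim 1 — $12637: deductible takes $2100, $10537 remains; traveler's 50% is $5268.50. Traveler pays $7368.50; OOP now $7368.50.
Claim 2 — $7465: deductible already satisfied, so traveler's share is 50% × $7465 = $3732.50. Cost to traveler: $3732.50. OOP to date $11101.
Claim 3 — $9779: deductible met; 50% of $9779 = $4889.50. That would push OOP to $15990.50, over the $12400 cap, so traveler pays $12400 − $11101 = $1299.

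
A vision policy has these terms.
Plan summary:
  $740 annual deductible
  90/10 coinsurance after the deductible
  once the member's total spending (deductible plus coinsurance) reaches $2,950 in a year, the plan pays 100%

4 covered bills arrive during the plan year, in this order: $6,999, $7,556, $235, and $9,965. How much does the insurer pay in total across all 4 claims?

#1 ($6,999): $740 finishes the deductible; $6,259 goes to coinsurance; coinsurance $6,259 × 10% = $625.90. Member owes $1,365.90 (running OOP $1,365.90). Plan pays $6,999 − $1,365.90 = $5,633.10.
#2 ($7,556): deductible already satisfied, so member's share is 10% × $7,556 = $755.60. Member owes $755.60 (running OOP $2,121.50). Plan pays $7,556 − $755.60 = $6,800.40.
#3 ($235): deductible met; 10% of $235 = $23.50. Member pays $23.50; OOP now $2,145. Plan pays $235 − $23.50 = $211.50.
#4 ($9,965): 10% coinsurance on $9,965 = $996.50. Adding that to $2,145 gives $3,141.50, past the $2,950 cap; member pays only $2,950 − $2,145 = $805. Plan pays $9,965 − $805 = $9,160.
Insurer total: $5,633.10 + $6,800.40 + $211.50 + $9,160 = $21,805.

$21,805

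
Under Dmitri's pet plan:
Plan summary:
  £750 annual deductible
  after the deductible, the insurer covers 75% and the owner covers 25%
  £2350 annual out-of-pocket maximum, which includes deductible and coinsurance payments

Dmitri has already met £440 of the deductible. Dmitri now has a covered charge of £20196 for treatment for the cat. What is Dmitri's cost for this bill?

Remaining deductible: £750 − £440 = £310.
After the £310 deductible portion, £20196 − £310 = £19886 is subject to coinsurance.
Owner's 25% share of £19886 is £4971.50.
Owner responsibility before any cap: £310 + £4971.50 = £5281.50.
Adding £5281.50 to the £440 already spent would give £5721.50, which exceeds the £2350 cap; the owner pays just £2350 − £440 = £1910.

£1910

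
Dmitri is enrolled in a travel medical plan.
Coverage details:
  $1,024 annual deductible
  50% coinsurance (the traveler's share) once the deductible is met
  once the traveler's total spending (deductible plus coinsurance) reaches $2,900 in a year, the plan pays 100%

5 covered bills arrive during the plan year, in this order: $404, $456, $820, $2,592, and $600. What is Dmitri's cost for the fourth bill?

$1,296

Claim 1 — $404: all of it applies to the deductible. Traveler owes $404 (running OOP $404).
Claim 2 — $456: fully absorbed by the deductible. Traveler pays $456; OOP now $860.
Claim 3 — $820: $164 to deductible, leaving $656; 50% of $656 = $328. Traveler owes $492 (running OOP $1,352).
Claim 4 — $2,592: deductible met; 50% of $2,592 = $1,296. Traveler pays $1,296; OOP now $2,648.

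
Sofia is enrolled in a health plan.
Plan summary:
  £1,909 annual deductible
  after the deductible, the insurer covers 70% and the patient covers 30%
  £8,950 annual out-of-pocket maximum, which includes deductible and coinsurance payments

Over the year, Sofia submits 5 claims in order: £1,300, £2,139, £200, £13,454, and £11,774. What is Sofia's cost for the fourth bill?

Bill 1, £1,300: fully absorbed by the deductible. Patient pays £1,300; OOP now £1,300.
Bill 2, £2,139: £609 to deductible, leaving £1,530; 30% of £1,530 = £459. Patient owes £1,068 (running OOP £2,368).
Bill 3, £200: deductible met; 30% of £200 = £60. Cost to patient: £60. OOP to date £2,428.
Bill 4, £13,454: 30% coinsurance on £13,454 = £4,036.20. Patient pays £4,036.20; OOP now £6,464.20.

£4,036.20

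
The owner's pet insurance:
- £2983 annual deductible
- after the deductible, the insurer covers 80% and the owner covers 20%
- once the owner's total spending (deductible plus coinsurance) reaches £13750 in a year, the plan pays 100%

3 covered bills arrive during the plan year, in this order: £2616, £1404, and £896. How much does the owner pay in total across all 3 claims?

£3369.60

Bill 1, £2616: entire amount goes to the deductible. Owner owes £2616 (running OOP £2616).
Bill 2, £1404: deductible takes £367, £1037 remains; owner's 20% is £207.40. Owner pays £574.40; OOP now £3190.40.
Bill 3, £896: 20% coinsurance on £896 = £179.20. Cost to owner: £179.20. OOP to date £3369.60.
Total paid by the owner: £2616 + £574.40 + £179.20 = £3369.60.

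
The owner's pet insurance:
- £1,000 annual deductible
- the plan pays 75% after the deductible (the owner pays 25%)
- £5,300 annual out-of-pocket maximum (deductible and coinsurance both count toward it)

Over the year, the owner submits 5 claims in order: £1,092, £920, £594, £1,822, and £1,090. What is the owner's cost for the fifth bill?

Bill 1, £1,092: deductible takes £1,000, £92 remains; 25% of £92 = £23. Owner pays £1,023; OOP now £1,023.
Bill 2, £920: 25% coinsurance on £920 = £230. Owner owes £230 (running OOP £1,253).
Bill 3, £594: deductible already satisfied, so owner's share is 25% × £594 = £148.50. Cost to owner: £148.50. OOP to date £1,401.50.
Bill 4, £1,822: deductible met; 25% of £1,822 = £455.50. Owner owes £455.50 (running OOP £1,857).
Bill 5, £1,090: deductible already satisfied, so owner's share is 25% × £1,090 = £272.50. Owner owes £272.50 (running OOP £2,129.50).

£272.50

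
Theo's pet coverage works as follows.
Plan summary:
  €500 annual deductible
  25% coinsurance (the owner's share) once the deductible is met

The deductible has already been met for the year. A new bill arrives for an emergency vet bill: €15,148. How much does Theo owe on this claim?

€3,787

The deductible is already satisfied, so the full bill goes to coinsurance.
Coinsurance: €15,148 × 25% = €3,787.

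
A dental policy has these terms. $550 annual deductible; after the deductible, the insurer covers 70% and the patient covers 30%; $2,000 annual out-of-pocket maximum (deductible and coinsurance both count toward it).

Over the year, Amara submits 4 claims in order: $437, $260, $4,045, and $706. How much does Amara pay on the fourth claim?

$192.40

Claim 1 ($437): all of it applies to the deductible. Patient pays $437; OOP now $437.
Claim 2 ($260): deductible takes $113, $147 remains; 30% of $147 = $44.10. Patient owes $157.10 (running OOP $594.10).
Claim 3 ($4,045): deductible already satisfied, so patient's share is 30% × $4,045 = $1,213.50. Patient pays $1,213.50; OOP now $1,807.60.
Claim 4 ($706): deductible met; 30% of $706 = $211.80. OOP would hit $2,019.40 > $2,000, so the cap limits the patient to $2,000 − $1,807.60 = $192.40.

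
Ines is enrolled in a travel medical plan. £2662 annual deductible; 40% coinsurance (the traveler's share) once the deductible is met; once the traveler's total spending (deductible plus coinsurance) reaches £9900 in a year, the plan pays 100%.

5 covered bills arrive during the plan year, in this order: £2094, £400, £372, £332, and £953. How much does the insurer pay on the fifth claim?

£571.80

Claim 1 (£2094): all of it applies to the deductible. Traveler owes £2094 (running OOP £2094). Plan pays £2094 − £2094 = £0.
Claim 2 (£400): fully absorbed by the deductible. Traveler pays £400; OOP now £2494. Plan pays £400 − £400 = £0.
Claim 3 (£372): deductible takes £168, £204 remains; traveler's 40% is £81.60. Traveler pays £249.60; OOP now £2743.60. Insurer: £372 − £249.60 = £122.40.
Claim 4 (£332): 40% coinsurance on £332 = £132.80. Traveler owes £132.80 (running OOP £2876.40). Plan pays £332 − £132.80 = £199.20.
Claim 5 (£953): 40% coinsurance on £953 = £381.20. Traveler owes £381.20 (running OOP £3257.60). Plan pays £953 − £381.20 = £571.80.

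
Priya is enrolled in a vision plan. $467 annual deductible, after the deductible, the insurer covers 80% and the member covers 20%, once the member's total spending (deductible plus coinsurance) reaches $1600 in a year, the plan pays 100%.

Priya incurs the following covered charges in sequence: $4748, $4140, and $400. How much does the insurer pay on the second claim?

#1 ($4748): $467 finishes the deductible; $4281 goes to coinsurance; member's 20% is $856.20. Cost to member: $1323.20. OOP to date $1323.20. Plan pays $4748 − $1323.20 = $3424.80.
#2 ($4140): 20% coinsurance on $4140 = $828. That would push OOP to $2151.20, over the $1600 cap, so member pays $1600 − $1323.20 = $276.80. Plan pays $4140 − $276.80 = $3863.20.

$3863.20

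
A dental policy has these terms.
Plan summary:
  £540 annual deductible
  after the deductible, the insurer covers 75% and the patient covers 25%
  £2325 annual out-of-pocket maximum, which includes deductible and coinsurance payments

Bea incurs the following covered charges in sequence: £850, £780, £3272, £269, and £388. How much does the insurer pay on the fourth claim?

Bill 1, £850: deductible takes £540, £310 remains; patient's 25% is £77.50. Cost to patient: £617.50. OOP to date £617.50. Insurer: £850 − £617.50 = £232.50.
Bill 2, £780: deductible already satisfied, so patient's share is 25% × £780 = £195. Patient owes £195 (running OOP £812.50). Insurer: £780 − £195 = £585.
Bill 3, £3272: deductible already satisfied, so patient's share is 25% × £3272 = £818. Patient pays £818; OOP now £1630.50. Plan pays £3272 − £818 = £2454.
Bill 4, £269: deductible met; 25% of £269 = £67.25. Patient pays £67.25; OOP now £1697.75. Plan pays £269 − £67.25 = £201.75.

£201.75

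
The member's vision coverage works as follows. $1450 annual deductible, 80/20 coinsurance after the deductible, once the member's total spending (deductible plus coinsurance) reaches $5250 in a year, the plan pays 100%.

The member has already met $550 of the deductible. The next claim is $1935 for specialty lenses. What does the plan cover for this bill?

$828

$550 of the $1450 deductible is already met, leaving $900.
After the $900 deductible portion, $1935 − $900 = $1035 is subject to coinsurance.
Coinsurance: $1035 × 20% = $207.
Member responsibility before any cap: $900 + $207 = $1107.
Cumulative spending $550 + $1107 = $1657 stays under the $5250 maximum.
The plan picks up $1935 − $1107 = $828.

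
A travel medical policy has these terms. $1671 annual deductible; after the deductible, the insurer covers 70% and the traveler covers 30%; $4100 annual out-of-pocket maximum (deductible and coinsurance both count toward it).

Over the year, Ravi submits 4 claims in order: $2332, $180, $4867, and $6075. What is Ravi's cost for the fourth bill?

Bill 1, $2332: $1671 finishes the deductible; $661 goes to coinsurance; traveler's 30% is $198.30. Traveler pays $1869.30; OOP now $1869.30.
Bill 2, $180: deductible met; 30% of $180 = $54. Cost to traveler: $54. OOP to date $1923.30.
Bill 3, $4867: deductible met; 30% of $4867 = $1460.10. Traveler pays $1460.10; OOP now $3383.40.
Bill 4, $6075: deductible met; 30% of $6075 = $1822.50. OOP would hit $5205.90 > $4100, so the cap limits the traveler to $4100 − $3383.40 = $716.60.

$716.60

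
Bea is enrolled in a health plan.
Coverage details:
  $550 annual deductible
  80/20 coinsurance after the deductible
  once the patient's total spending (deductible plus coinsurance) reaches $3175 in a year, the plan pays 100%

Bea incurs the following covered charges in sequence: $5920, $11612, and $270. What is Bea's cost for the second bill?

$1551

Claim 1 ($5920): $550 finishes the deductible; $5370 goes to coinsurance; patient's 20% is $1074. Cost to patient: $1624. OOP to date $1624.
Claim 2 ($11612): deductible met; 20% of $11612 = $2322.40. Adding that to $1624 gives $3946.40, past the $3175 cap; patient pays only $3175 − $1624 = $1551.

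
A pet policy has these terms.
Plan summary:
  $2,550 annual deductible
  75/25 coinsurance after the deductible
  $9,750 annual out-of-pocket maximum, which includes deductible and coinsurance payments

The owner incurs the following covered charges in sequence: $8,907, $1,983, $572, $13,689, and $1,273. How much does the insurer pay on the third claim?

$429

Bill 1, $8,907: deductible takes $2,550, $6,357 remains; owner's 25% is $1,589.25. Owner owes $4,139.25 (running OOP $4,139.25). Insurer: $8,907 − $4,139.25 = $4,767.75.
Bill 2, $1,983: 25% coinsurance on $1,983 = $495.75. Owner pays $495.75; OOP now $4,635. Plan pays $1,983 − $495.75 = $1,487.25.
Bill 3, $572: deductible met; 25% of $572 = $143. Owner owes $143 (running OOP $4,778). Plan pays $572 − $143 = $429.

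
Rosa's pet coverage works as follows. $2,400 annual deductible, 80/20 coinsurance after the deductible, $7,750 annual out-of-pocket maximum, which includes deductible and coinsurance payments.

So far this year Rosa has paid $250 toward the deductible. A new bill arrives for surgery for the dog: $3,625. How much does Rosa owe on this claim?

$250 of the $2,400 deductible is already met, leaving $2,150.
The remaining $1,475 (= $3,625 − $2,150) moves to coinsurance.
Coinsurance: $1,475 × 20% = $295.
So the owner owes $2,150 + $295 = $2,445 before any cap.
Total out-of-pocket so far would be $250 + $2,445 = $2,695, below the $7,750 cap — no reduction.

$2,445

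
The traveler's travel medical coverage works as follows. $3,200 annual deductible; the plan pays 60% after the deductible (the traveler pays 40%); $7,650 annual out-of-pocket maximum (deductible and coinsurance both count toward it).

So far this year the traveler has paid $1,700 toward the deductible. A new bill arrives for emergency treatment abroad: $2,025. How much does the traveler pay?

Remaining deductible: $3,200 − $1,700 = $1,500.
The remaining $525 (= $2,025 − $1,500) moves to coinsurance.
Traveler's 40% share of $525 is $210.
So the traveler owes $1,500 + $210 = $1,710 before any cap.
Year-to-date out-of-pocket becomes $1,700 + $1,710 = $3,410, still under the $7,650 maximum, so no cap applies.

$1,710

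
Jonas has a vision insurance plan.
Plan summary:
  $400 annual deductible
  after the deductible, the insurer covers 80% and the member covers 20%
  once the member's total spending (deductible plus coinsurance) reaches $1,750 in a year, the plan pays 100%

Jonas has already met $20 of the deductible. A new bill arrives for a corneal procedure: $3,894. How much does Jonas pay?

$1,082.80

Deductible still to meet: $400 − $20 = $380.
The remaining $3,514 (= $3,894 − $380) moves to coinsurance.
20% of $3,514 = $702.80 falls to the member.
So the member owes $380 + $702.80 = $1,082.80 before any cap.
Cumulative spending $20 + $1,082.80 = $1,102.80 stays under the $1,750 maximum.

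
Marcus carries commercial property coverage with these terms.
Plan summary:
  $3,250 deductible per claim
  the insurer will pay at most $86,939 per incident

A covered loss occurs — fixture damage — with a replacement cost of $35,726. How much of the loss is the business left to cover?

Less the $3,250 deductible: $35,726 − $3,250 = $32,476.
$32,476 ≤ $86,939, so the limit doesn't bind; insurer pays $32,476.
The business bears the rest of the original loss: $35,726 − $32,476 = $3,250.

$3,250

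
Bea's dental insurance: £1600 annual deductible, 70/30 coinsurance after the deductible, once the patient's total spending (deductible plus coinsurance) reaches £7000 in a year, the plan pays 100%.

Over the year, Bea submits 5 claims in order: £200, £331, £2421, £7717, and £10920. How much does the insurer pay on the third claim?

£946.40

Claim 1 (£200): fully absorbed by the deductible. Cost to patient: £200. OOP to date £200. Plan pays £200 − £200 = £0.
Claim 2 (£331): all of it applies to the deductible. Cost to patient: £331. OOP to date £531. Insurer: £331 − £331 = £0.
Claim 3 (£2421): deductible takes £1069, £1352 remains; coinsurance £1352 × 30% = £405.60. Patient pays £1474.60; OOP now £2005.60. Plan pays £2421 − £1474.60 = £946.40.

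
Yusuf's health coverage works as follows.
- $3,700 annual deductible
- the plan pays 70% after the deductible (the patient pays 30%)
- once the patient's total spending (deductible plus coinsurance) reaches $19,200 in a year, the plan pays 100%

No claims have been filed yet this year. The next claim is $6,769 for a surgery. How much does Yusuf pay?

$4,620.70

The full $3,700 deductible is still open; $3,700 of this bill applies to it.
That leaves $6,769 − $3,700 = $3,069 for coinsurance.
30% of $3,069 = $920.70 falls to the patient.
Patient responsibility before any cap: $3,700 + $920.70 = $4,620.70.
Year-to-date out-of-pocket becomes $0 + $4,620.70 = $4,620.70, still under the $19,200 maximum, so no cap applies.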